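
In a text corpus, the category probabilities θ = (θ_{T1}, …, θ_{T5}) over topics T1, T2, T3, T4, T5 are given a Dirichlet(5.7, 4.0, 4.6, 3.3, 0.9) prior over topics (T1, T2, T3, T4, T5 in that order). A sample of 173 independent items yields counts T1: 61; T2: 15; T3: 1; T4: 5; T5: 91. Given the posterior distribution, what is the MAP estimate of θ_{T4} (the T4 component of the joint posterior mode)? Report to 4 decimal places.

0.0391

The Dirichlet prior is conjugate to the Multinomial likelihood: each posterior αⱼ = prior αⱼ + observed count nⱼ.
Posterior concentration: (66.7, 19.0, 5.6, 8.3, 91.9), total = 191.5.
Joint mode component: (α_{T4}−1)/(Σα−K) = 7.3/186.5 = 0.0391.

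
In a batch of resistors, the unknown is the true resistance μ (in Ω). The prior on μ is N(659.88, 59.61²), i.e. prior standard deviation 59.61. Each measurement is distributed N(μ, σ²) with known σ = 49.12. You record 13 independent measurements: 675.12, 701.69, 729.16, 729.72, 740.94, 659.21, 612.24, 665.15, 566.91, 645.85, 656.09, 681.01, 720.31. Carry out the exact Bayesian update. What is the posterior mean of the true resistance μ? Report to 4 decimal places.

674.8635

For Normal data with known variance σ², a Normal(μ₀, σ₀²) prior on μ is conjugate. Posterior precision = 1/σ₀² + n/σ²; posterior mean is the precision-weighted average of μ₀ and x̄.
Σxᵢ = 675.12 + 701.69 + 729.16 + 729.72 + 740.94 + 659.21 + 612.24 + 665.15 + 566.91 + 645.85 + 656.09 + 681.01 + 720.31 = 8783.4, so n·x̄ = 8783.4.
σ₀² = 59.61² = 3553.3521, σ² = 49.12² = 2412.7744; σ² + n·σ₀² = 2412.7744 + 13·3553.3521 = 48606.3517.
Posterior mean = (μ₀/σ₀² + n·x̄/σ²)/(1/σ₀² + n/σ²) = (σ²·μ₀ + σ₀²·n·x̄)/(σ² + n·σ₀²) = (2412.7744·659.88 + 3553.3521·8783.4)/48606.3517 = 32802654.406212/48606.3517 = 674.8635.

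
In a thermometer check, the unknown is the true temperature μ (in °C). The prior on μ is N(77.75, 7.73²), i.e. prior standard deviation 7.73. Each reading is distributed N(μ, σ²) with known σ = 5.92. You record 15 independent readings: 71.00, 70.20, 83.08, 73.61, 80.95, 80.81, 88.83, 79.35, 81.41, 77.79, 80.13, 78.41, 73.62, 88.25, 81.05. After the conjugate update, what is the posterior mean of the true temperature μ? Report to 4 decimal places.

For Normal data with known variance σ², a Normal(μ₀, σ₀²) prior on μ is conjugate. Posterior precision = 1/σ₀² + n/σ²; posterior mean is the precision-weighted average of μ₀ and x̄.
Σxᵢ = 71.00 + 70.20 + 83.08 + 73.61 + 80.95 + 80.81 + 88.83 + 79.35 + 81.41 + 77.79 + 80.13 + 78.41 + 73.62 + 88.25 + 81.05 = 1188.49, so n·x̄ = 1188.49.
σ₀² = 7.73² = 59.7529, σ² = 5.92² = 35.0464; σ² + n·σ₀² = 35.0464 + 15·59.7529 = 931.3399.
Posterior mean = (μ₀/σ₀² + n·x̄/σ²)/(1/σ₀² + n/σ²) = (σ²·μ₀ + σ₀²·n·x̄)/(σ² + n·σ₀²) = (35.0464·77.75 + 59.7529·1188.49)/931.3399 = 73740.581721/931.3399 = 79.1769.

79.1769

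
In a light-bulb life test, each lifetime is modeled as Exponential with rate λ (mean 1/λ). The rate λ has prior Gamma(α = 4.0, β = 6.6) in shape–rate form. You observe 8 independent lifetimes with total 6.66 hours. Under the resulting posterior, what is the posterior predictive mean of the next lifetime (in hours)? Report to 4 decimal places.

1.2055

With a Gamma(shape α, rate β) prior on the exponential rate λ, the posterior after n observations with total T = Σxᵢ is Gamma(α+n, β+T).
Posterior: Gamma(4.0+8, 6.6+6.66) = Gamma(12.0, 13.26).
The predictive distribution for the next observation is Lomax; its mean is β/(α−1) = 13.26/11.0 = 1.2055.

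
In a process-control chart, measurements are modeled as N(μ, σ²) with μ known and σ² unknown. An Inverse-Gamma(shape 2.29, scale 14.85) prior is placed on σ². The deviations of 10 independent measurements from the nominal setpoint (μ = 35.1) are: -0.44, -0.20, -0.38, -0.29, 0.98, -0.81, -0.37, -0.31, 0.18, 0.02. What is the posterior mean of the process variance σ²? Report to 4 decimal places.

With known mean μ and an Inverse-Gamma(α, β) prior on σ², the Normal likelihood is conjugate: posterior is Inv-Gamma(α + n/2, β + Σ(xᵢ−μ)²/2).
Σ(xᵢ−μ)² = (-0.44)² + (-0.20)² + (-0.38)² + (-0.29)² + (0.98)² + (-0.81)² + (-0.37)² + (-0.31)² + (0.18)² + (0.02)² = 2.3444.
Posterior: Inv-Gamma(2.29 + 10/2, 14.85 + 2.3444/2) = Inv-Gamma(7.29, 16.02220).
E[σ²|data] = β/(α−1) = 16.02220/6.29 = 2.5472.

2.5472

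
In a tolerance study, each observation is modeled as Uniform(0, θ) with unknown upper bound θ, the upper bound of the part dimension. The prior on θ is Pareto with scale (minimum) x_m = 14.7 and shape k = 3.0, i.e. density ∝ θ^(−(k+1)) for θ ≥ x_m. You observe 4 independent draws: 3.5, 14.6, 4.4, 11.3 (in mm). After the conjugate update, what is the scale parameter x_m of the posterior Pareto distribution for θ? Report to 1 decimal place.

14.7

A Pareto(scale x_m, shape k) prior on the upper bound θ of Uniform(0, θ) is conjugate: posterior is Pareto(max(x_m, max xᵢ), k + n).
Sample maximum = 14.6; prior scale x_m = 14.7 → posterior scale = max = 14.7.
Posterior shape = 3.0 + 4 = 7.0.
Posterior scale x_m = 14.7.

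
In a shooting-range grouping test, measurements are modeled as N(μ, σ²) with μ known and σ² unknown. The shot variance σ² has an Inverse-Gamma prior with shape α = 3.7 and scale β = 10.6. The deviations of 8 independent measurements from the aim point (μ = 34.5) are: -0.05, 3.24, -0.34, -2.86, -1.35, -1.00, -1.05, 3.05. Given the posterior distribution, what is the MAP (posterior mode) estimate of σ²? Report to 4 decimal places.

With known mean μ and an Inverse-Gamma(α, β) prior on σ², the Normal likelihood is conjugate: posterior is Inv-Gamma(α + n/2, β + Σ(xᵢ−μ)²/2).
Σ(xᵢ−μ)² = (-0.05)² + (3.24)² + (-0.34)² + (-2.86)² + (-1.35)² + (-1.00)² + (-1.05)² + (3.05)² = 32.0228.
Posterior: Inv-Gamma(3.7 + 8/2, 10.6 + 32.0228/2) = Inv-Gamma(7.70, 26.61140).
Mode = β/(α+1) = 26.61140/8.70 = 3.0588.

3.0588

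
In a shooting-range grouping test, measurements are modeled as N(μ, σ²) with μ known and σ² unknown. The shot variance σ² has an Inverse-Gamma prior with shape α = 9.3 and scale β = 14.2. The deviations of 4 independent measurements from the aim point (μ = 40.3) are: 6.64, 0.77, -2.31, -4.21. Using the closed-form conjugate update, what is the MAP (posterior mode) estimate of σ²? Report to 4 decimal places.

3.9082

With known mean μ and an Inverse-Gamma(α, β) prior on σ², the Normal likelihood is conjugate: posterior is Inv-Gamma(α + n/2, β + Σ(xᵢ−μ)²/2).
Σ(xᵢ−μ)² = (6.64)² + (0.77)² + (-2.31)² + (-4.21)² = 67.7427.
Posterior: Inv-Gamma(9.3 + 4/2, 14.2 + 67.7427/2) = Inv-Gamma(11.30, 48.07135).
Mode = β/(α+1) = 48.07135/12.30 = 3.9082.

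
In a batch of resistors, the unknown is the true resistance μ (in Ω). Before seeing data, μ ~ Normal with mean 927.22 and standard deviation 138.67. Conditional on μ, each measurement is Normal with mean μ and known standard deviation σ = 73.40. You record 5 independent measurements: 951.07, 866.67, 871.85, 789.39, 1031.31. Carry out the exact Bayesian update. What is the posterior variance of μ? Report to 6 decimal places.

For Normal data with known variance σ², a Normal(μ₀, σ₀²) prior on μ is conjugate. Posterior precision = 1/σ₀² + n/σ²; posterior mean is the precision-weighted average of μ₀ and x̄.
σ₀² = 138.67² = 19229.3689, σ² = 73.40² = 5387.56; σ² + n·σ₀² = 5387.56 + 5·19229.3689 = 101534.4045.
Posterior precision = 1/σ₀² + n/σ² = 1/19229.3689 + 5/5387.56 = (σ² + n·σ₀²)/(σ₀²σ²) = 101534.4045/(19229.3689·5387.56); posterior variance σₙ² = σ₀²σ²/(σ² + n·σ₀²) = 19229.3689·5387.56/101534.4045 = 1020.337680.

1020.337680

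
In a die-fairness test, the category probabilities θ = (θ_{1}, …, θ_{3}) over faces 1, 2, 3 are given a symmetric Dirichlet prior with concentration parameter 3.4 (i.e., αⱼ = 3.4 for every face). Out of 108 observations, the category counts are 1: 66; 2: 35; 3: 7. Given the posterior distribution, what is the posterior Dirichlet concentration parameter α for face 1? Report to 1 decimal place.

69.4

The Dirichlet prior is conjugate to the Multinomial likelihood: each posterior αⱼ = prior αⱼ + observed count nⱼ.
Posterior concentration: (69.4, 38.4, 10.4), total = 118.2.
α_{1} = 3.4 + 66 = 69.4.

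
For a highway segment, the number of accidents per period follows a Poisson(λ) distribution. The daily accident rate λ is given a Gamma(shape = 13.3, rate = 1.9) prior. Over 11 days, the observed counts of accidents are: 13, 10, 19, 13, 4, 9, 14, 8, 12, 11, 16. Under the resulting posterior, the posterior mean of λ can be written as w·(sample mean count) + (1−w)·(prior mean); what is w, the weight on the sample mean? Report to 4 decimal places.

With a Gamma(shape α, rate β) prior, the Poisson likelihood is conjugate: the posterior is Gamma(α + ΣXᵢ, β + n).
Posterior mean = (α₀+S)/(β₀+n) = [n/(β₀+n)]·(S/n) + [β₀/(β₀+n)]·(α₀/β₀), so only n and β₀ enter the weight.
Weight on data w = n/(β₀+n) = 11/(1.9+11) = 11/12.9 = 0.8527.

0.8527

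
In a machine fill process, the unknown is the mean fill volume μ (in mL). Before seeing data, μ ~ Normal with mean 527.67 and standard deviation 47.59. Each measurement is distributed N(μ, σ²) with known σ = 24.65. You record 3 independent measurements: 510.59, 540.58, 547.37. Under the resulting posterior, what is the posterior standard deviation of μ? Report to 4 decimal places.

For Normal data with known variance σ², a Normal(μ₀, σ₀²) prior on μ is conjugate. Posterior precision = 1/σ₀² + n/σ²; posterior mean is the precision-weighted average of μ₀ and x̄.
σ₀² = 47.59² = 2264.8081, σ² = 24.65² = 607.6225; σ² + n·σ₀² = 607.6225 + 3·2264.8081 = 7402.0468.
Posterior precision = 1/σ₀² + n/σ² = 1/2264.8081 + 3/607.6225 = (σ² + n·σ₀²)/(σ₀²σ²) = 7402.0468/(2264.8081·607.6225); posterior variance σₙ² = σ₀²σ²/(σ² + n·σ₀²) = 2264.8081·607.6225/7402.0468 = 185.914572.
Posterior SD = √σₙ² = √(2264.8081·607.6225/7402.0468) = 13.6350.

13.6350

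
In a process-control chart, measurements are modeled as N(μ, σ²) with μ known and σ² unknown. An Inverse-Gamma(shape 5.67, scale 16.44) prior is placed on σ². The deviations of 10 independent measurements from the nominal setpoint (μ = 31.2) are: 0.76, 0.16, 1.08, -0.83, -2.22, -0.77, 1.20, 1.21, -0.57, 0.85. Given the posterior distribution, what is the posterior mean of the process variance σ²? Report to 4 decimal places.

2.3170

With known mean μ and an Inverse-Gamma(α, β) prior on σ², the Normal likelihood is conjugate: posterior is Inv-Gamma(α + n/2, β + Σ(xᵢ−μ)²/2).
Σ(xᵢ−μ)² = (0.76)² + (0.16)² + (1.08)² + (-0.83)² + (-2.22)² + (-0.77)² + (1.20)² + (1.21)² + (-0.57)² + (0.85)² = 11.9313.
Posterior: Inv-Gamma(5.67 + 10/2, 16.44 + 11.9313/2) = Inv-Gamma(10.67, 22.40565).
E[σ²|data] = β/(α−1) = 22.40565/9.67 = 2.3170.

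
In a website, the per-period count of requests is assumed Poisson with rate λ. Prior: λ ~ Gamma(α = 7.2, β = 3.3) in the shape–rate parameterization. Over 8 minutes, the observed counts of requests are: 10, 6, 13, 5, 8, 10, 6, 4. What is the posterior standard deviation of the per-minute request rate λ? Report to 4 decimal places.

0.7362

With a Gamma(shape α, rate β) prior, the Poisson likelihood is conjugate: the posterior is Gamma(α + ΣXᵢ, β + n).
Sum of counts S = 62 over n = 8 minutes.
Posterior: Gamma(α+S, β+n) = Gamma(7.2+62, 3.3+8) = Gamma(69.2, 11.3).
SD = √α/β = √69.2/11.3 = 0.7362.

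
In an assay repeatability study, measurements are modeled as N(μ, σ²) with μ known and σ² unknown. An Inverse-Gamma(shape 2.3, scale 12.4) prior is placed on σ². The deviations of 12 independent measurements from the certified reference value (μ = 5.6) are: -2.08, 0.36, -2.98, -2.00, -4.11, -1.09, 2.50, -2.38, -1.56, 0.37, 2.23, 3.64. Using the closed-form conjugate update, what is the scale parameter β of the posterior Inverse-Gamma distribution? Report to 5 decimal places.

46.46200

With known mean μ and an Inverse-Gamma(α, β) prior on σ², the Normal likelihood is conjugate: posterior is Inv-Gamma(α + n/2, β + Σ(xᵢ−μ)²/2).
Σ(xᵢ−μ)² = (-2.08)² + (0.36)² + (-2.98)² + (-2.00)² + (-4.11)² + (-1.09)² + (2.50)² + (-2.38)² + (-1.56)² + (0.37)² + (2.23)² + (3.64)² = 68.1240.
Posterior: Inv-Gamma(2.3 + 12/2, 12.4 + 68.1240/2) = Inv-Gamma(8.30, 46.46200).
Posterior β = 46.46200.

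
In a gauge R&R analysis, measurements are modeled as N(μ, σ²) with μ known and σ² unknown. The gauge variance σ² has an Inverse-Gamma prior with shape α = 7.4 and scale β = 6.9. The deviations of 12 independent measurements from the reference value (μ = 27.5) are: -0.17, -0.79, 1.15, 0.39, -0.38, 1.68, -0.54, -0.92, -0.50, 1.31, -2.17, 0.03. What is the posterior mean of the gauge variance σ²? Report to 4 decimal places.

With known mean μ and an Inverse-Gamma(α, β) prior on σ², the Normal likelihood is conjugate: posterior is Inv-Gamma(α + n/2, β + Σ(xᵢ−μ)²/2).
Σ(xᵢ−μ)² = (-0.17)² + (-0.79)² + (1.15)² + (0.39)² + (-0.38)² + (1.68)² + (-0.54)² + (-0.92)² + (-0.50)² + (1.31)² + (-2.17)² + (0.03)² = 12.9083.
Posterior: Inv-Gamma(7.4 + 12/2, 6.9 + 12.9083/2) = Inv-Gamma(13.40, 13.35415).
E[σ²|data] = β/(α−1) = 13.35415/12.40 = 1.0769.

1.0769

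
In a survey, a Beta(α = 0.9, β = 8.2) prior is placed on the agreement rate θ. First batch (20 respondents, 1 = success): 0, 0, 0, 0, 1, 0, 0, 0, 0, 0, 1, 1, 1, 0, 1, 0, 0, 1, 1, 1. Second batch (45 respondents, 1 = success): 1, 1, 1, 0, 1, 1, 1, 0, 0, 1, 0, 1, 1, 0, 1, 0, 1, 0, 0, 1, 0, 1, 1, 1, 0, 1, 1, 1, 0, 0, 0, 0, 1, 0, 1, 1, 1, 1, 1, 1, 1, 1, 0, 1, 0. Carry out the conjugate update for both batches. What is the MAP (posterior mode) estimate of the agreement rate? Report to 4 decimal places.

The Beta prior is conjugate to a Binomial/Bernoulli likelihood; the update adds successes to α and failures to β.
After batch 1: Beta(0.9+8, 8.2+12) = Beta(8.9, 20.2).
After batch 2: Beta(8.9+28, 20.2+17) = Beta(36.9, 37.2).
Mode of Beta(a,b) for a,b>1 is (a−1)/(a+b−2) = 35.9/72.1 = 0.4979.

0.4979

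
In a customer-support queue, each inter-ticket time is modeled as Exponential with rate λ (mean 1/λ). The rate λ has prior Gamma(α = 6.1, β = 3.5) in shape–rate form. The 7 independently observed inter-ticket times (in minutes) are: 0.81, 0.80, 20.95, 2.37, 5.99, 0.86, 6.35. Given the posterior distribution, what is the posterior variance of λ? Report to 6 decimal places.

With a Gamma(shape α, rate β) prior on the exponential rate λ, the posterior after n observations with total T = Σxᵢ is Gamma(α+n, β+T).
Sum of observations T = 38.13 minutes; n = 7.
Posterior: Gamma(6.1+7, 3.5+38.13) = Gamma(13.1, 41.63).
Var = α/β² = 0.007559.

0.007559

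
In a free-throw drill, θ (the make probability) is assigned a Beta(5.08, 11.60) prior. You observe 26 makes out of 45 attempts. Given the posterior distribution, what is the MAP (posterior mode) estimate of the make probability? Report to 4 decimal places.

The Beta prior is conjugate to a Binomial/Bernoulli likelihood; the update adds successes to α and failures to β.
Posterior: Beta(α+k, β+n−k) = Beta(5.08+26, 11.60+19) = Beta(31.08, 30.60).
Mode of Beta(a,b) for a,b>1 is (a−1)/(a+b−2) = 30.08/59.68 = 0.5040.

0.5040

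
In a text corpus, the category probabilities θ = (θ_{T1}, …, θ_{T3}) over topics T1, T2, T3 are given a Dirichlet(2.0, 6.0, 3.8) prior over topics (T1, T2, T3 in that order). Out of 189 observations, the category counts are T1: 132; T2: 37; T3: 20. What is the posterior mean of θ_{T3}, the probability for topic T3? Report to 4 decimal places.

0.1185

The Dirichlet prior is conjugate to the Multinomial likelihood: each posterior αⱼ = prior αⱼ + observed count nⱼ.
Posterior concentration: (134.0, 43.0, 23.8), total = 200.8.
E[θ_{T3}|data] = α_{T3}/Σα = 23.8/200.8 = 0.1185.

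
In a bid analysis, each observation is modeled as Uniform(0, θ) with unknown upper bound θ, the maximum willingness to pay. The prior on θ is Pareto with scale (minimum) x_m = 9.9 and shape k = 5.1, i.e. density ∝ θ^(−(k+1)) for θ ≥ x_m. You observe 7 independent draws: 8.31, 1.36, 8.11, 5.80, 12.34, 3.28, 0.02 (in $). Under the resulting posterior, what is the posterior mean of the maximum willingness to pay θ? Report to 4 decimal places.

13.4517

A Pareto(scale x_m, shape k) prior on the upper bound θ of Uniform(0, θ) is conjugate: posterior is Pareto(max(x_m, max xᵢ), k + n).
Sample maximum = 12.34; prior scale x_m = 9.9 → posterior scale = max = 12.34.
Posterior shape = 5.1 + 7 = 12.1.
E[θ|data] = k·x_m/(k−1) = 12.1·12.34/11.1 = 13.4517.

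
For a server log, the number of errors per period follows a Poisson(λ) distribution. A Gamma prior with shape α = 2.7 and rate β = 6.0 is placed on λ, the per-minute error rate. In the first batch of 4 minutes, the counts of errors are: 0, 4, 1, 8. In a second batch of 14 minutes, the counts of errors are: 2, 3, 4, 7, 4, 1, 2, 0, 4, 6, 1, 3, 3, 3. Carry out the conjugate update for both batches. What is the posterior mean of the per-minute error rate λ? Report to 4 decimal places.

2.4458

With a Gamma(shape α, rate β) prior, the Poisson likelihood is conjugate: the posterior is Gamma(α + ΣXᵢ, β + n).
Batch 1: sum of counts S = 13 over n = 4 minutes.
After batch 1: Gamma(α+S, β+n) = Gamma(2.7+13, 6.0+4) = Gamma(15.7, 10.0).
Batch 2: sum of counts S = 43 over n = 14 minutes.
After batch 2: Gamma(α+S, β+n) = Gamma(15.7+43, 10.0+14) = Gamma(58.7, 24.0).
Posterior mean = α/β = 58.7/24.0 = 2.4458.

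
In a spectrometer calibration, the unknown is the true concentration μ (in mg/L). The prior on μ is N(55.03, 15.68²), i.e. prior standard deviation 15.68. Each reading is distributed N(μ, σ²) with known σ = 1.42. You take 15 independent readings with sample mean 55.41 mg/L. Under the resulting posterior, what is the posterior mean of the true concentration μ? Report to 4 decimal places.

For Normal data with known variance σ², a Normal(μ₀, σ₀²) prior on μ is conjugate. Posterior precision = 1/σ₀² + n/σ²; posterior mean is the precision-weighted average of μ₀ and x̄.
n·x̄ = 15·55.41 = 831.15.
σ₀² = 15.68² = 245.8624, σ² = 1.42² = 2.0164; σ² + n·σ₀² = 2.0164 + 15·245.8624 = 3689.9524.
Posterior mean = (μ₀/σ₀² + n·x̄/σ²)/(1/σ₀² + n/σ²) = (σ²·μ₀ + σ₀²·n·x̄)/(σ² + n·σ₀²) = (2.0164·55.03 + 245.8624·831.15)/3689.9524 = 204459.496252/3689.9524 = 55.4098.

55.4098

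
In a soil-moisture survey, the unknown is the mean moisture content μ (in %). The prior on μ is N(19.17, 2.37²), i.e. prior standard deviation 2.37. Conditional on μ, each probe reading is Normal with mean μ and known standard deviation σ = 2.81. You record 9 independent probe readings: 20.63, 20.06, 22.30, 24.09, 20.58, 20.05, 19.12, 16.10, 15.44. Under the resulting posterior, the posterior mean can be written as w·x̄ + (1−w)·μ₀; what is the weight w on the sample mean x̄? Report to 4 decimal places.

For Normal data with known variance σ², a Normal(μ₀, σ₀²) prior on μ is conjugate. Posterior precision = 1/σ₀² + n/σ²; posterior mean is the precision-weighted average of μ₀ and x̄.
σ₀² = 2.37² = 5.6169, σ² = 2.81² = 7.8961. Prior precision 1/σ₀² = 1/5.6169; data precision n/σ² = 9/7.8961.
w = (n/σ²)/(1/σ₀² + n/σ²) = n·σ₀²/(σ² + n·σ₀²) = 9·5.6169/(7.8961 + 9·5.6169) = 50.5521/58.4482 = 0.8649.

0.8649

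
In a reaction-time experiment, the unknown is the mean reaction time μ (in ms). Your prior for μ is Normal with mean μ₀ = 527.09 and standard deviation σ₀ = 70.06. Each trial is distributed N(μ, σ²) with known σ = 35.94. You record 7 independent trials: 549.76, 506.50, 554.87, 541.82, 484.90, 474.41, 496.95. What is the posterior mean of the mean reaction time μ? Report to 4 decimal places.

For Normal data with known variance σ², a Normal(μ₀, σ₀²) prior on μ is conjugate. Posterior precision = 1/σ₀² + n/σ²; posterior mean is the precision-weighted average of μ₀ and x̄.
Σxᵢ = 549.76 + 506.50 + 554.87 + 541.82 + 484.90 + 474.41 + 496.95 = 3609.21, so n·x̄ = 3609.21.
σ₀² = 70.06² = 4908.4036, σ² = 35.94² = 1291.6836; σ² + n·σ₀² = 1291.6836 + 7·4908.4036 = 35650.5088.
Posterior mean = (μ₀/σ₀² + n·x̄/σ²)/(1/σ₀² + n/σ²) = (σ²·μ₀ + σ₀²·n·x̄)/(σ² + n·σ₀²) = (1291.6836·527.09 + 4908.4036·3609.21)/35650.5088 = 18396292.86588/35650.5088 = 516.0177.

516.0177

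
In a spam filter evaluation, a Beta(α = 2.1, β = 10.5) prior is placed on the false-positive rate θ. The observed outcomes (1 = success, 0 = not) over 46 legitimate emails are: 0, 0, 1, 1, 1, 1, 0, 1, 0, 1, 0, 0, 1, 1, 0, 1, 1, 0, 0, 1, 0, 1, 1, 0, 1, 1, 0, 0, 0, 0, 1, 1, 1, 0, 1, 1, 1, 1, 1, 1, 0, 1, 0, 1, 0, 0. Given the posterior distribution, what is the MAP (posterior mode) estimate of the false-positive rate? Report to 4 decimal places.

0.4788

The Beta prior is conjugate to a Binomial/Bernoulli likelihood; the update adds successes to α and failures to β.
Posterior: Beta(α+k, β+n−k) = Beta(2.1+26, 10.5+20) = Beta(28.1, 30.5).
Mode of Beta(a,b) for a,b>1 is (a−1)/(a+b−2) = 27.1/56.6 = 0.4788.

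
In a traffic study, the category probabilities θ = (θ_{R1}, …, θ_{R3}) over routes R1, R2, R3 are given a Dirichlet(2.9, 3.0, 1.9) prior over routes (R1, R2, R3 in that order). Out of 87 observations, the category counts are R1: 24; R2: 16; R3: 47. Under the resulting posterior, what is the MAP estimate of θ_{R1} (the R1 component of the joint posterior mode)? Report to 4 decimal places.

0.2821

The Dirichlet prior is conjugate to the Multinomial likelihood: each posterior αⱼ = prior αⱼ + observed count nⱼ.
Posterior concentration: (26.9, 19.0, 48.9), total = 94.8.
Joint mode component: (α_{R1}−1)/(Σα−K) = 25.9/91.8 = 0.2821.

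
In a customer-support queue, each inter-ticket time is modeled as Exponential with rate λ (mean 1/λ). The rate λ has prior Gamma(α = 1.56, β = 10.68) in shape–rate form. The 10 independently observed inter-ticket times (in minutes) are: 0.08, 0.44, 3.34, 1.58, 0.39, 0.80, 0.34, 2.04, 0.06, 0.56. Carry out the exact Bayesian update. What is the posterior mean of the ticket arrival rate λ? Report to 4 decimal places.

0.5692

With a Gamma(shape α, rate β) prior on the exponential rate λ, the posterior after n observations with total T = Σxᵢ is Gamma(α+n, β+T).
Sum of observations T = 9.63 minutes; n = 10.
Posterior: Gamma(1.56+10, 10.68+9.63) = Gamma(11.56, 20.31).
Posterior mean of λ = α/β = 11.56/20.31 = 0.5692.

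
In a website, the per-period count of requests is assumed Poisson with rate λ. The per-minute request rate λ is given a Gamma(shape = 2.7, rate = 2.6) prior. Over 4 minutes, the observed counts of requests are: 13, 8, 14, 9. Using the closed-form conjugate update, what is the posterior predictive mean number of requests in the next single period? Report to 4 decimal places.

With a Gamma(shape α, rate β) prior, the Poisson likelihood is conjugate: the posterior is Gamma(α + ΣXᵢ, β + n).
Sum of counts S = 44 over n = 4 minutes.
Posterior: Gamma(α+S, β+n) = Gamma(2.7+44, 2.6+4) = Gamma(46.7, 6.6).
The predictive distribution for one future period is NegBinom with mean α/β = 7.0758.

7.0758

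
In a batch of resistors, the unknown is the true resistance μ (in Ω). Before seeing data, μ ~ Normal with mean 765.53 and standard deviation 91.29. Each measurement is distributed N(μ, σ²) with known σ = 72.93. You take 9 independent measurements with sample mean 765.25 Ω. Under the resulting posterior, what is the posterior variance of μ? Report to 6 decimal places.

551.843438

For Normal data with known variance σ², a Normal(μ₀, σ₀²) prior on μ is conjugate. Posterior precision = 1/σ₀² + n/σ²; posterior mean is the precision-weighted average of μ₀ and x̄.
σ₀² = 91.29² = 8333.8641, σ² = 72.93² = 5318.7849; σ² + n·σ₀² = 5318.7849 + 9·8333.8641 = 80323.5618.
Posterior precision = 1/σ₀² + n/σ² = 1/8333.8641 + 9/5318.7849 = (σ² + n·σ₀²)/(σ₀²σ²) = 80323.5618/(8333.8641·5318.7849); posterior variance σₙ² = σ₀²σ²/(σ² + n·σ₀²) = 8333.8641·5318.7849/80323.5618 = 551.843438.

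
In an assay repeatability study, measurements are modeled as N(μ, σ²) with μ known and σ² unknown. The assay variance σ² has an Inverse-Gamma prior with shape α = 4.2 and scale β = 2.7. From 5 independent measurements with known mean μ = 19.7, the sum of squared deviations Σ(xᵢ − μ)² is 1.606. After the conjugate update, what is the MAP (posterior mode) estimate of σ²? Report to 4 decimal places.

0.4549

With known mean μ and an Inverse-Gamma(α, β) prior on σ², the Normal likelihood is conjugate: posterior is Inv-Gamma(α + n/2, β + Σ(xᵢ−μ)²/2).
Posterior: Inv-Gamma(4.2 + 5/2, 2.7 + 1.606/2) = Inv-Gamma(6.70, 3.5030).
Mode = β/(α+1) = 3.5030/7.70 = 0.4549.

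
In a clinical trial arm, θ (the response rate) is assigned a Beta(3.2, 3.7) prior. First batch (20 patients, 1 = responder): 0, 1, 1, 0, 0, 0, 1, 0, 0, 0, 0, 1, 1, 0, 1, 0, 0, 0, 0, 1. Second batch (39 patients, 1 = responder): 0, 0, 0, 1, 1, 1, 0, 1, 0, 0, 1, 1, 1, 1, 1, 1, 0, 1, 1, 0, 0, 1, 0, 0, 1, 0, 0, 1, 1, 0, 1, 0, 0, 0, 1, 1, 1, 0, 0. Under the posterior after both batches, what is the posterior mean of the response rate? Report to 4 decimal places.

The Beta prior is conjugate to a Binomial/Bernoulli likelihood; the update adds successes to α and failures to β.
After batch 1: Beta(3.2+7, 3.7+13) = Beta(10.2, 16.7).
After batch 2: Beta(10.2+20, 16.7+19) = Beta(30.2, 35.7).
Posterior mean = α/(α+β) = 30.2/65.9 = 0.4583.

0.4583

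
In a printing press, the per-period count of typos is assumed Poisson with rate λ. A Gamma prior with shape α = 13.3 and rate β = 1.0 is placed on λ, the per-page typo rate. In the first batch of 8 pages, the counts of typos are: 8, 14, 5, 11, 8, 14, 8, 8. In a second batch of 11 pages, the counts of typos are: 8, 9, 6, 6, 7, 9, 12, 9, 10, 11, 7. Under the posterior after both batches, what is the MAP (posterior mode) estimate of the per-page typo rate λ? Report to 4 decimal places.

With a Gamma(shape α, rate β) prior, the Poisson likelihood is conjugate: the posterior is Gamma(α + ΣXᵢ, β + n).
Batch 1: sum of counts S = 76 over n = 8 pages.
After batch 1: Gamma(α+S, β+n) = Gamma(13.3+76, 1.0+8) = Gamma(89.3, 9.0).
Batch 2: sum of counts S = 94 over n = 11 pages.
After batch 2: Gamma(α+S, β+n) = Gamma(89.3+94, 9.0+11) = Gamma(183.3, 20.0).
Mode of Gamma(α,β) for α≥1 is (α−1)/β = 182.3/20.0 = 9.1150.

9.1150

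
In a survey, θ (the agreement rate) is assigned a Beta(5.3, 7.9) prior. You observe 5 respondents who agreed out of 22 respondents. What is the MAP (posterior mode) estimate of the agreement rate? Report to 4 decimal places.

0.2801

The Beta prior is conjugate to a Binomial/Bernoulli likelihood; the update adds successes to α and failures to β.
Posterior: Beta(α+k, β+n−k) = Beta(5.3+5, 7.9+17) = Beta(10.3, 24.9).
Mode of Beta(a,b) for a,b>1 is (a−1)/(a+b−2) = 9.3/33.2 = 0.2801.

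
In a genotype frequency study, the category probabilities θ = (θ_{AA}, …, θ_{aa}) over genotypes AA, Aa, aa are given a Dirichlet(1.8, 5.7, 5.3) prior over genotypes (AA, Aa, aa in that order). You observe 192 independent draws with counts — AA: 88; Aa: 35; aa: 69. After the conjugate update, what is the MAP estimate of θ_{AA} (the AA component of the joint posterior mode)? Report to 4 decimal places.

0.4400

The Dirichlet prior is conjugate to the Multinomial likelihood: each posterior αⱼ = prior αⱼ + observed count nⱼ.
Posterior concentration: (89.8, 40.7, 74.3), total = 204.8.
Joint mode component: (α_{AA}−1)/(Σα−K) = 88.8/201.8 = 0.4400.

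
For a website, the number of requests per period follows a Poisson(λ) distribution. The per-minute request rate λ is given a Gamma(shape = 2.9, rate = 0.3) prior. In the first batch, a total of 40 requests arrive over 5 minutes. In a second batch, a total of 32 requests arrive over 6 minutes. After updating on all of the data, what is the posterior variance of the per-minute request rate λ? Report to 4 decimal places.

0.5866

With a Gamma(shape α, rate β) prior, the Poisson likelihood is conjugate: the posterior is Gamma(α + ΣXᵢ, β + n).
After batch 1: Gamma(α+S, β+n) = Gamma(2.9+40, 0.3+5) = Gamma(42.9, 5.3).
After batch 2: Gamma(α+S, β+n) = Gamma(42.9+32, 5.3+6) = Gamma(74.9, 11.3).
Var = α/β² = 74.9/11.3² = 0.5866.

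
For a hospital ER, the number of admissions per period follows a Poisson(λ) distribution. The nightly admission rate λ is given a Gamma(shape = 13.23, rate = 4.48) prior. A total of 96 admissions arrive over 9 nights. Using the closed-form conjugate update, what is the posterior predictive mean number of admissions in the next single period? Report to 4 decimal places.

With a Gamma(shape α, rate β) prior, the Poisson likelihood is conjugate: the posterior is Gamma(α + ΣXᵢ, β + n).
Posterior: Gamma(α+S, β+n) = Gamma(13.23+96, 4.48+9) = Gamma(109.23, 13.48).
The predictive distribution for one future period is NegBinom with mean α/β = 8.1031.

8.1031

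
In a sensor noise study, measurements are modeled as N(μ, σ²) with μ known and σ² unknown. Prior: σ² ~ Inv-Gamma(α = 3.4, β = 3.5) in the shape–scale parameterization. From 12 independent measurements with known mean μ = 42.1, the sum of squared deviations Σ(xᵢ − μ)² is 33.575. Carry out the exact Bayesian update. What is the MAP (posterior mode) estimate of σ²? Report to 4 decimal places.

With known mean μ and an Inverse-Gamma(α, β) prior on σ², the Normal likelihood is conjugate: posterior is Inv-Gamma(α + n/2, β + Σ(xᵢ−μ)²/2).
Posterior: Inv-Gamma(3.4 + 12/2, 3.5 + 33.575/2) = Inv-Gamma(9.40, 20.2875).
Mode = β/(α+1) = 20.2875/10.40 = 1.9507.

1.9507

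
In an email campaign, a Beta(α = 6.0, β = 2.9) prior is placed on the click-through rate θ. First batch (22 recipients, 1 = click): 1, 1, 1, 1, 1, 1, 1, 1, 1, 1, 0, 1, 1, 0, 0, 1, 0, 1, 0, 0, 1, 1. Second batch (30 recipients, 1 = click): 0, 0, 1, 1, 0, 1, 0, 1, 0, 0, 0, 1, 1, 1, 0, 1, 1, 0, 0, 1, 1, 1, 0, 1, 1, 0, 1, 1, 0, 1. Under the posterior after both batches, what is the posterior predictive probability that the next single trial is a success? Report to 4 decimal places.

0.6404

The Beta prior is conjugate to a Binomial/Bernoulli likelihood; the update adds successes to α and failures to β.
After batch 1: Beta(6.0+16, 2.9+6) = Beta(22.0, 8.9).
After batch 2: Beta(22.0+17, 8.9+13) = Beta(39.0, 21.9).
For a single future Bernoulli trial, P(success | data) = α/(α+β) = 0.6404.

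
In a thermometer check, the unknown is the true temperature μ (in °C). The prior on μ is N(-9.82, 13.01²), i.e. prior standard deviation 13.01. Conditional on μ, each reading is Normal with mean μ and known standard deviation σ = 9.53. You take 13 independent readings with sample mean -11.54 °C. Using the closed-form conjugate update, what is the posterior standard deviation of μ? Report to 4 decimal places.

For Normal data with known variance σ², a Normal(μ₀, σ₀²) prior on μ is conjugate. Posterior precision = 1/σ₀² + n/σ²; posterior mean is the precision-weighted average of μ₀ and x̄.
σ₀² = 13.01² = 169.2601, σ² = 9.53² = 90.8209; σ² + n·σ₀² = 90.8209 + 13·169.2601 = 2291.2022.
Posterior precision = 1/σ₀² + n/σ² = 1/169.2601 + 13/90.8209 = (σ² + n·σ₀²)/(σ₀²σ²) = 2291.2022/(169.2601·90.8209); posterior variance σₙ² = σ₀²σ²/(σ² + n·σ₀²) = 169.2601·90.8209/2291.2022 = 6.709296.
Posterior SD = √σₙ² = √(169.2601·90.8209/2291.2022) = 2.5902.

2.5902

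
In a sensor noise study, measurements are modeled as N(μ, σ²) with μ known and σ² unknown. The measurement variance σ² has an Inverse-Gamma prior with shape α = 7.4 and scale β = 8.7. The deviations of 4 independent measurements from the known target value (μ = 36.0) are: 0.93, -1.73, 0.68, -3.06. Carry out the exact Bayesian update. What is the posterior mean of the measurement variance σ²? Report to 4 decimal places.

With known mean μ and an Inverse-Gamma(α, β) prior on σ², the Normal likelihood is conjugate: posterior is Inv-Gamma(α + n/2, β + Σ(xᵢ−μ)²/2).
Σ(xᵢ−μ)² = (0.93)² + (-1.73)² + (0.68)² + (-3.06)² = 13.6838.
Posterior: Inv-Gamma(7.4 + 4/2, 8.7 + 13.6838/2) = Inv-Gamma(9.40, 15.54190).
E[σ²|data] = β/(α−1) = 15.54190/8.40 = 1.8502.

1.8502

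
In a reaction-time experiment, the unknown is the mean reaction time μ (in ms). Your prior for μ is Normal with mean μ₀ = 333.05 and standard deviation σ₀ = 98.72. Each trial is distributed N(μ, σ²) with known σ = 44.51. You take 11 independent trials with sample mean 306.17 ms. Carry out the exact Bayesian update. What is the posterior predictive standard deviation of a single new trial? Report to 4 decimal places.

46.4540

For Normal data with known variance σ², a Normal(μ₀, σ₀²) prior on μ is conjugate. Posterior precision = 1/σ₀² + n/σ²; posterior mean is the precision-weighted average of μ₀ and x̄.
σ₀² = 98.72² = 9745.6384, σ² = 44.51² = 1981.1401; σ² + n·σ₀² = 1981.1401 + 11·9745.6384 = 109183.1625.
Posterior precision = 1/σ₀² + n/σ² = 1/9745.6384 + 11/1981.1401 = (σ² + n·σ₀²)/(σ₀²σ²) = 109183.1625/(9745.6384·1981.1401); posterior variance σₙ² = σ₀²σ²/(σ² + n·σ₀²) = 9745.6384·1981.1401/109183.1625 = 176.835646.
Predictive variance for one new observation = σₙ² + σ² = 9745.6384·1981.1401/109183.1625 + 1981.1401 = σ²·(σ₀² + 109183.1625)/109183.1625 = 1981.1401·118928.8009/109183.1625 = 2157.975746; SD = √(1981.1401·118928.8009/109183.1625) = 46.4540.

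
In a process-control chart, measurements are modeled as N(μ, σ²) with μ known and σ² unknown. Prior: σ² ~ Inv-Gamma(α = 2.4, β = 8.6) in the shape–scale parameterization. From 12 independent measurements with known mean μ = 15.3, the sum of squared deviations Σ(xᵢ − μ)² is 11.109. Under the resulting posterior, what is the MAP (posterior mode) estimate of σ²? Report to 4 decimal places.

With known mean μ and an Inverse-Gamma(α, β) prior on σ², the Normal likelihood is conjugate: posterior is Inv-Gamma(α + n/2, β + Σ(xᵢ−μ)²/2).
Posterior: Inv-Gamma(2.4 + 12/2, 8.6 + 11.109/2) = Inv-Gamma(8.40, 14.1545).
Mode = β/(α+1) = 14.1545/9.40 = 1.5058.

1.5058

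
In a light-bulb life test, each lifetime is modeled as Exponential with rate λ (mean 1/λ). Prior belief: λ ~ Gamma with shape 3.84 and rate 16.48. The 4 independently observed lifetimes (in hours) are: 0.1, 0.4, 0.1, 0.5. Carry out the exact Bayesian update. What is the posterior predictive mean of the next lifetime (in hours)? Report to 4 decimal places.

With a Gamma(shape α, rate β) prior on the exponential rate λ, the posterior after n observations with total T = Σxᵢ is Gamma(α+n, β+T).
Sum of observations T = 1.1 hours; n = 4.
Posterior: Gamma(3.84+4, 16.48+1.1) = Gamma(7.84, 17.58).
The predictive distribution for the next observation is Lomax; its mean is β/(α−1) = 17.58/6.84 = 2.5702.

2.5702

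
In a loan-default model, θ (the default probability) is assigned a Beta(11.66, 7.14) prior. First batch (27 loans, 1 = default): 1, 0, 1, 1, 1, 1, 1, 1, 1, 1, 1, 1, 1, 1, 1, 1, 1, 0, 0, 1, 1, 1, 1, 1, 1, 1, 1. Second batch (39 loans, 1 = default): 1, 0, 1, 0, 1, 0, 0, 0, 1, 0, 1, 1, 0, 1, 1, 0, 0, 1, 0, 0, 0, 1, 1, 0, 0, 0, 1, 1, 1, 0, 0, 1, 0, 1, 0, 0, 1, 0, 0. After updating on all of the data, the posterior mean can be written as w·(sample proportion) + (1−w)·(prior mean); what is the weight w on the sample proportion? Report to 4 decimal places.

0.7783

The Beta prior is conjugate to a Binomial/Bernoulli likelihood; the update adds successes to α and failures to β.
Total number of loans: n = 27 + 39 = 66.
Posterior mean = (α₀+k)/(α₀+β₀+n) = [n/(α₀+β₀+n)]·(k/n) + [(α₀+β₀)/(α₀+β₀+n)]·α₀/(α₀+β₀), so only n and the prior enter the weight.
The weight on the data is w = n/(α₀+β₀+n) = 66/(11.66+7.14+66) = 66/84.80 = 0.7783.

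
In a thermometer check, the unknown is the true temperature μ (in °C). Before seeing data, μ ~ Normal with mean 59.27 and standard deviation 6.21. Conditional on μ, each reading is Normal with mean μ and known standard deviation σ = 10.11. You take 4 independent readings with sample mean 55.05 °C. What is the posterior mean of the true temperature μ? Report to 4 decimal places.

For Normal data with known variance σ², a Normal(μ₀, σ₀²) prior on μ is conjugate. Posterior precision = 1/σ₀² + n/σ²; posterior mean is the precision-weighted average of μ₀ and x̄.
n·x̄ = 4·55.05 = 220.2.
σ₀² = 6.21² = 38.5641, σ² = 10.11² = 102.2121; σ² + n·σ₀² = 102.2121 + 4·38.5641 = 256.4685.
Posterior mean = (μ₀/σ₀² + n·x̄/σ²)/(1/σ₀² + n/σ²) = (σ²·μ₀ + σ₀²·n·x̄)/(σ² + n·σ₀²) = (102.2121·59.27 + 38.5641·220.2)/256.4685 = 14549.925987/256.4685 = 56.7318.

56.7318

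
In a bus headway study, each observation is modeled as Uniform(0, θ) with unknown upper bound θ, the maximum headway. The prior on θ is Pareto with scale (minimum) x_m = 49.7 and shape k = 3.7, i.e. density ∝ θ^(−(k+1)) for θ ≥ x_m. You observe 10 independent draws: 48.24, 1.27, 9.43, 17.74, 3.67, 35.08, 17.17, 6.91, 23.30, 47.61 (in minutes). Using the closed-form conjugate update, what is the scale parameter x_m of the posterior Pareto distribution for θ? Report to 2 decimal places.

A Pareto(scale x_m, shape k) prior on the upper bound θ of Uniform(0, θ) is conjugate: posterior is Pareto(max(x_m, max xᵢ), k + n).
Sample maximum = 48.24; prior scale x_m = 49.7 → posterior scale = max = 49.70.
Posterior shape = 3.7 + 10 = 13.7.
Posterior scale x_m = 49.70.

49.70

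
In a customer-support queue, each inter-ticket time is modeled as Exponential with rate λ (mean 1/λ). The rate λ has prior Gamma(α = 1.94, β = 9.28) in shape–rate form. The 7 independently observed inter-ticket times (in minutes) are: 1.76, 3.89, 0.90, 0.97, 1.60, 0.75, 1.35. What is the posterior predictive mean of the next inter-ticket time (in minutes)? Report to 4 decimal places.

2.5819

With a Gamma(shape α, rate β) prior on the exponential rate λ, the posterior after n observations with total T = Σxᵢ is Gamma(α+n, β+T).
Sum of observations T = 11.22 minutes; n = 7.
Posterior: Gamma(1.94+7, 9.28+11.22) = Gamma(8.94, 20.50).
The predictive distribution for the next observation is Lomax; its mean is β/(α−1) = 20.50/7.94 = 2.5819.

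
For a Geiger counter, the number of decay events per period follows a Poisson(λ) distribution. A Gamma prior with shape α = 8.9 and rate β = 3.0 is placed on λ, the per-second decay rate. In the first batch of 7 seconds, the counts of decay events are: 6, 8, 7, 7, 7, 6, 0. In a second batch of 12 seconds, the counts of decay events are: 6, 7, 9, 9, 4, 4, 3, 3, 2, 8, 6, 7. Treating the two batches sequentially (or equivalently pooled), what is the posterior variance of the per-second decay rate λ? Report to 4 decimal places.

With a Gamma(shape α, rate β) prior, the Poisson likelihood is conjugate: the posterior is Gamma(α + ΣXᵢ, β + n).
Batch 1: sum of counts S = 41 over n = 7 seconds.
After batch 1: Gamma(α+S, β+n) = Gamma(8.9+41, 3.0+7) = Gamma(49.9, 10.0).
Batch 2: sum of counts S = 68 over n = 12 seconds.
After batch 2: Gamma(α+S, β+n) = Gamma(49.9+68, 10.0+12) = Gamma(117.9, 22.0).
Var = α/β² = 117.9/22.0² = 0.2436.

0.2436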